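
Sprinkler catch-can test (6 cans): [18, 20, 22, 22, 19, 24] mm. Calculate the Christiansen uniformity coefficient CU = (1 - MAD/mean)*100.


mean = 20.833333 mm
MAD = 1.833333 mm
CU = (1 - 1.833333/20.833333)*100

91.2000 %


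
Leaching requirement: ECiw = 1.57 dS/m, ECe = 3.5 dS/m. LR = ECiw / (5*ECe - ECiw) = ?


LR = ECiw / (5*ECe - ECiw)
LR = 1.57 / (5*3.5 - 1.57)
LR = 1.57 / 15.9300

0.0986


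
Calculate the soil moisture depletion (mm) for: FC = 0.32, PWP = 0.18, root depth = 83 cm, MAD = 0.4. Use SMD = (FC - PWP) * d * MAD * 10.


SMD = (FC - PWP) * d * MAD * 10
SMD = (0.32 - 0.18) * 83 * 0.4 * 10
SMD = 0.1400 * 83 * 0.4 * 10

46.4800 mm


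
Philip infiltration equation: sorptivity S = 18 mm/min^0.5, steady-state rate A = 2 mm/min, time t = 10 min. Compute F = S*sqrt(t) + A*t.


F = S*sqrt(t) + A*t
F = 18*sqrt(10) + 2*10
F = 18*3.162278 + 20

76.9210 mm


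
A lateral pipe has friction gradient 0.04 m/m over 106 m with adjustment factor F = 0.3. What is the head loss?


hf = J * L * F = 0.04 * 106 * 0.3 = 1.2720 m

1.2720 m


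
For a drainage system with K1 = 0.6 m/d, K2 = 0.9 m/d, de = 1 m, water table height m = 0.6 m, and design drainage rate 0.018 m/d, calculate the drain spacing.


S^2 = 8*K2*de*m/q + 4*K1*m^2/q
S^2 = 8*0.9*1*0.6/0.018 + 4*0.6*0.6^2/0.018
S = sqrt(288.0000)

16.9706 m


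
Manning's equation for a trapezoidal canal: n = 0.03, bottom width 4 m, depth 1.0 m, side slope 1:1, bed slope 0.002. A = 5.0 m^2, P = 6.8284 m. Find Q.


R = A/P = 5.0/6.8284 = 0.732236
Q = (1/0.03) * 5.0 * 0.732236^(2/3) * 0.002^0.5

6.0552 m^3/s


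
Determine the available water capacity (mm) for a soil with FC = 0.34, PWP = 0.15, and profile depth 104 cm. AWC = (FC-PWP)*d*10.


AWC = (FC - PWP) * d * 10
AWC = (0.34 - 0.15) * 104 * 10
AWC = 0.1900 * 104 * 10

197.6000 mm


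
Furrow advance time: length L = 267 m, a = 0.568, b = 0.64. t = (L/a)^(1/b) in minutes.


t = (L/a)^(1/b)
t = (267/0.568)^(1/0.64)
t = 470.070423^(1/0.64)

14971.1297 min


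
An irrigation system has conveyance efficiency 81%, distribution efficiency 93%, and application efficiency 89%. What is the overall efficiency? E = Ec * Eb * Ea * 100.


Ec = 0.81, Eb = 0.93, Ea = 0.89
E = 0.81 * 0.93 * 0.89 * 100 = 67.0437%

67.0437 %


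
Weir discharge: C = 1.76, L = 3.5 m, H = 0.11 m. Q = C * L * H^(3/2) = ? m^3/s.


Q = C * L * H^(3/2) = 1.76 * 3.5 * 0.11^1.5 = 1.76 * 3.5 * 0.036483

0.2247 m^3/s


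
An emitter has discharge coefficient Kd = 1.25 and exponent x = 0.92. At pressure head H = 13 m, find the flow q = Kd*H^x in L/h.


q = Kd * H^x = 1.25 * 13^0.92 = 1.25 * 10.588340

13.2354 L/h


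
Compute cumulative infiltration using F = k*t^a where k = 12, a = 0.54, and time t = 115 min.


F = k * t^a = 12 * 115^0.54
F = 12 * 12.965129

155.5815 mm


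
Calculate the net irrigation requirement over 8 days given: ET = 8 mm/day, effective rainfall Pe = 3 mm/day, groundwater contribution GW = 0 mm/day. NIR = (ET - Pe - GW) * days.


Daily deficit = ET - Pe - GW = 8 - 3 - 0 = 5 mm/day
NIR = 5 * 8 = 40 mm

40.0000 mm


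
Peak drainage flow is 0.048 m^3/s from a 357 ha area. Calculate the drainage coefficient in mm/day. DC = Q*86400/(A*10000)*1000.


DC = Q * 86400 / (A * 10000) * 1000
DC = 0.048 * 86400 / (357 * 10000) * 1000
DC = 4147200.0000 / 3570000

1.1617 mm/day


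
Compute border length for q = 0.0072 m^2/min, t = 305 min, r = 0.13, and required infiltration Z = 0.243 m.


L = q*t/((1+r)*Z)
L = 0.0072*305/((1+0.13)*0.243)
L = 2.196/0.27459

7.9974 m


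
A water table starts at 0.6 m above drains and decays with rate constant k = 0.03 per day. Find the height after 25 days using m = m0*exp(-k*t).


m = m0 * exp(-k*t)
m = 0.6 * exp(-0.03 * 25)
m = 0.6 * exp(-0.7500)

0.2834 m


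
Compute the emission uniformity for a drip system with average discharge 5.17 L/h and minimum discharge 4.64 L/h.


EU = (q_min/q_avg)*100 = (4.64/5.17)*100 = 89.7485%

89.7485 %


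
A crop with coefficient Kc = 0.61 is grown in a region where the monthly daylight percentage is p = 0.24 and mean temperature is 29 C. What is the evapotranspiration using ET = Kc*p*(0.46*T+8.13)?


ET = Kc * p * (0.46*T + 8.13)
ET = 0.61 * 0.24 * (0.46*29 + 8.13)
ET = 0.61 * 0.24 * 21.4700

3.1432 mm/day


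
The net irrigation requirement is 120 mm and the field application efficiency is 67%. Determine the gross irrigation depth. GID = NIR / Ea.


Ea = 67% = 0.67
GID = NIR / Ea = 120 / 0.67 = 179.1045 mm

179.1045 mm


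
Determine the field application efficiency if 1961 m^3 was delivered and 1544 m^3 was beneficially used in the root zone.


Ea = V_root / V_field * 100 = 1544 / 1961 * 100 = 78.7353%

78.7353 %


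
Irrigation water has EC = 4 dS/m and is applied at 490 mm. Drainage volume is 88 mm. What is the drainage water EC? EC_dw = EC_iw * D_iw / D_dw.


EC_dw = EC_iw * D_iw / D_dw
EC_dw = 4 * 490 / 88
EC_dw = 1960 / 88

22.2727 dS/m


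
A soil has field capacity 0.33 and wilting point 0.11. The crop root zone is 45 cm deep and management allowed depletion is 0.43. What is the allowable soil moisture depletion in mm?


SMD = (FC - PWP) * d * MAD * 10
SMD = (0.33 - 0.11) * 45 * 0.43 * 10
SMD = 0.2200 * 45 * 0.43 * 10

42.5700 mm


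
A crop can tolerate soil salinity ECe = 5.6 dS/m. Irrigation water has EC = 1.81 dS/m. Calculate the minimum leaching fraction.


LR = ECiw / (5*ECe - ECiw)
LR = 1.81 / (5*5.6 - 1.81)
LR = 1.81 / 26.1900

0.0691


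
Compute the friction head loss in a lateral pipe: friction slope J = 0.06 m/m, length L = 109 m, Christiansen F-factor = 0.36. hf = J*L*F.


hf = J * L * F = 0.06 * 109 * 0.36 = 2.3544 m

2.3544 m


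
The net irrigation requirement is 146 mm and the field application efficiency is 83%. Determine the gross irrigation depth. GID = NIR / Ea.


Ea = 83% = 0.83
GID = NIR / Ea = 146 / 0.83 = 175.9036 mm

175.9036 mm


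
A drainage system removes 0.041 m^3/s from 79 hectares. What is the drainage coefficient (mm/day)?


DC = Q * 86400 / (A * 10000) * 1000
DC = 0.041 * 86400 / (79 * 10000) * 1000
DC = 3542400.0000 / 790000

4.4841 mm/day


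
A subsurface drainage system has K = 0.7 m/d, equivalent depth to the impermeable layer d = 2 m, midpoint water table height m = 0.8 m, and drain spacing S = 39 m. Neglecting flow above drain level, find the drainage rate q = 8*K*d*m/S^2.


q = 8*K*d*m/S^2
q = 8*0.7*2*0.8/39^2
q = 8.9600 / 1521

0.0059 m/d


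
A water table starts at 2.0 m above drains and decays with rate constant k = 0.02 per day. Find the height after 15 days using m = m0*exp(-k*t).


m = m0 * exp(-k*t)
m = 2.0 * exp(-0.02 * 15)
m = 2.0 * exp(-0.3000)

1.4816 m


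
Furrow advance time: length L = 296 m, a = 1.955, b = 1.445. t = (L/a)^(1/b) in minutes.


t = (L/a)^(1/b)
t = (296/1.955)^(1/1.445)
t = 151.406650^(1/1.445)

32.2664 min


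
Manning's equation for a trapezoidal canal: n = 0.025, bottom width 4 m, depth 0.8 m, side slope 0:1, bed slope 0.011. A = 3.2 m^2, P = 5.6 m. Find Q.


R = A/P = 3.2/5.6 = 0.571429
Q = (1/0.025) * 3.2 * 0.571429^(2/3) * 0.011^0.5

9.2445 m^3/s


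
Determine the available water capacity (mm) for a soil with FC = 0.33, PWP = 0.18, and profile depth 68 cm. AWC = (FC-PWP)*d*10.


AWC = (FC - PWP) * d * 10
AWC = (0.33 - 0.18) * 68 * 10
AWC = 0.1500 * 68 * 10

102.0000 mm


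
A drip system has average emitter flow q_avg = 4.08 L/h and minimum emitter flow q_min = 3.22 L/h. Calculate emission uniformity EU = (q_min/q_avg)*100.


EU = (q_min/q_avg)*100 = (3.22/4.08)*100 = 78.9216%

78.9216 %


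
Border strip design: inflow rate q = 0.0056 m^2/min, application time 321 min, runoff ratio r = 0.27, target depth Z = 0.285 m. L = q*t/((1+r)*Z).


L = q*t/((1+r)*Z)
L = 0.0056*321/((1+0.27)*0.285)
L = 1.7976/0.36195

4.9664 m


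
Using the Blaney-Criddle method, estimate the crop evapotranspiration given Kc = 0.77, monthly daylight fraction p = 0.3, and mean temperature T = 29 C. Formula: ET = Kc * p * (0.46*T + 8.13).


ET = Kc * p * (0.46*T + 8.13)
ET = 0.77 * 0.3 * (0.46*29 + 8.13)
ET = 0.77 * 0.3 * 21.4700

4.9596 mm/day


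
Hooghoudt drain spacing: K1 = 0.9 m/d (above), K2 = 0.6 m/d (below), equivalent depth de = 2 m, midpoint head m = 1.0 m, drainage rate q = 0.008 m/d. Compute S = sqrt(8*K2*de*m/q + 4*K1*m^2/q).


S^2 = 8*K2*de*m/q + 4*K1*m^2/q
S^2 = 8*0.6*2*1.0/0.008 + 4*0.9*1.0^2/0.008
S = sqrt(1650.0000)

40.6202 m


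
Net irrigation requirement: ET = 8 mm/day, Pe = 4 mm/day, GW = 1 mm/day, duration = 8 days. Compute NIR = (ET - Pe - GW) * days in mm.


Daily deficit = ET - Pe - GW = 8 - 4 - 1 = 3 mm/day
NIR = 3 * 8 = 24 mm

24.0000 mm


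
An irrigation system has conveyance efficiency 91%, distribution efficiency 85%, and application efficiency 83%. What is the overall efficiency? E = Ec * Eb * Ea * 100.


Ec = 0.91, Eb = 0.85, Ea = 0.83
E = 0.91 * 0.85 * 0.83 * 100 = 64.2005%

64.2005 %


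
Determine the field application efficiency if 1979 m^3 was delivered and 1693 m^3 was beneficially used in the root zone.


Ea = V_root / V_field * 100 = 1693 / 1979 * 100 = 85.5483%

85.5483 %


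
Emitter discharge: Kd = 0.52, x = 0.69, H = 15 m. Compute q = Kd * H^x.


q = Kd * H^x = 0.52 * 15^0.69 = 0.52 * 6.478925

3.3690 L/h


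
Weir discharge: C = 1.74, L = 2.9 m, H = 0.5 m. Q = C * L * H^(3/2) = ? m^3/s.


Q = C * L * H^(3/2) = 1.74 * 2.9 * 0.5^1.5 = 1.74 * 2.9 * 0.353553

1.7840 m^3/s


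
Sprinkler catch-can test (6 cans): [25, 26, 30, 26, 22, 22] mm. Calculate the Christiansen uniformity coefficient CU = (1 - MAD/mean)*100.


mean = 25.166667 mm
MAD = 2.166667 mm
CU = (1 - 2.166667/25.166667)*100

91.3907 %


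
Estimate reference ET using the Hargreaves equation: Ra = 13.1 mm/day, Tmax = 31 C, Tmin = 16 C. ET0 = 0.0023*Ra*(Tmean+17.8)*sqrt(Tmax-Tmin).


Tmean = (Tmax + Tmin)/2 = (31 + 16)/2 = 23.5
ET0 = 0.0023 * 13.1 * (23.5 + 17.8) * sqrt(31 - 16)
ET0 = 0.0023 * 13.1 * 41.3 * 3.872983

4.8194 mm/day


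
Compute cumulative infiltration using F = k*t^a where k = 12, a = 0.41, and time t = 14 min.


F = k * t^a = 12 * 14^0.41
F = 12 * 2.950615

35.4074 mm


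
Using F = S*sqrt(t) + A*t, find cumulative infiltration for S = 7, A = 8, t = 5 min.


F = S*sqrt(t) + A*t
F = 7*sqrt(5) + 8*5
F = 7*2.236068 + 40

55.6525 mm


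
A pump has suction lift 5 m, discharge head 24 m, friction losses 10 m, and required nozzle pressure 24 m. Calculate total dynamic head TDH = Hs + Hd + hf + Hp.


TDH = Hs + Hd + hf + Hp = 5 + 24 + 10 + 24 = 63

63 m


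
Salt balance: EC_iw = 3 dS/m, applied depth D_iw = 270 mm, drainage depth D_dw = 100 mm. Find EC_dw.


EC_dw = EC_iw * D_iw / D_dw
EC_dw = 3 * 270 / 100
EC_dw = 810 / 100

8.1000 dS/m


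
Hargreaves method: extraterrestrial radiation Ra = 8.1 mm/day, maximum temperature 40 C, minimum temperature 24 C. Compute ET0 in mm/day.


Tmean = (Tmax + Tmin)/2 = (40 + 24)/2 = 32.0
ET0 = 0.0023 * 8.1 * (32.0 + 17.8) * sqrt(40 - 24)
ET0 = 0.0023 * 8.1 * 49.8 * 4.000000

3.7111 mm/day


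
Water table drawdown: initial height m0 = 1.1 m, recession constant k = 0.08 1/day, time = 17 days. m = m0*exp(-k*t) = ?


m = m0 * exp(-k*t)
m = 1.1 * exp(-0.08 * 17)
m = 1.1 * exp(-1.3600)

0.2823 m


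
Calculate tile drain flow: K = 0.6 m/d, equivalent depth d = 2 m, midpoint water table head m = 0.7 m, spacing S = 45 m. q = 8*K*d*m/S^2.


q = 8*K*d*m/S^2
q = 8*0.6*2*0.7/45^2
q = 6.7200 / 2025

0.0033 m/d


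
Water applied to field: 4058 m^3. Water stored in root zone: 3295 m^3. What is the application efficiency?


Ea = V_root / V_field * 100 = 3295 / 4058 * 100 = 81.1976%

81.1976 %


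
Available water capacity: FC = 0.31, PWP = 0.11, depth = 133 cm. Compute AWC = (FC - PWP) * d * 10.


AWC = (FC - PWP) * d * 10
AWC = (0.31 - 0.11) * 133 * 10
AWC = 0.2000 * 133 * 10

266.0000 mm


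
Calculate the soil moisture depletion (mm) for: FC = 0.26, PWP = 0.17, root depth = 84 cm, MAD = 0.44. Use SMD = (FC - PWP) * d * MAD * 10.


SMD = (FC - PWP) * d * MAD * 10
SMD = (0.26 - 0.17) * 84 * 0.44 * 10
SMD = 0.0900 * 84 * 0.44 * 10

33.2640 mm


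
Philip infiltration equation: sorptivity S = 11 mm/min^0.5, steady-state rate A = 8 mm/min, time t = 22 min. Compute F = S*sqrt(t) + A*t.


F = S*sqrt(t) + A*t
F = 11*sqrt(22) + 8*22
F = 11*4.690416 + 176

227.5946 mm


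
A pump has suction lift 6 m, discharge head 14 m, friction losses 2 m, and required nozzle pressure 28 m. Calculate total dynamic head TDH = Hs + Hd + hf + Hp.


TDH = Hs + Hd + hf + Hp = 6 + 14 + 2 + 28 = 50

50 m


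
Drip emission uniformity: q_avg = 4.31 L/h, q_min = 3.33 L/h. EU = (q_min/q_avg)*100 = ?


EU = (q_min/q_avg)*100 = (3.33/4.31)*100 = 77.2622%

77.2622 %


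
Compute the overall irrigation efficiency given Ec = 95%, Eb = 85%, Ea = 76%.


Ec = 0.95, Eb = 0.85, Ea = 0.76
E = 0.95 * 0.85 * 0.76 * 100 = 61.3700%

61.3700 %


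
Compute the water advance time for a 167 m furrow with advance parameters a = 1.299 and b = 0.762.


t = (L/a)^(1/b)
t = (167/1.299)^(1/0.762)
t = 128.560431^(1/0.762)

585.9457 min


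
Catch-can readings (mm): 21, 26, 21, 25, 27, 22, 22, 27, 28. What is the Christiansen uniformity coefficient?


mean = 24.333333 mm
MAD = 2.518519 mm
CU = (1 - 2.518519/24.333333)*100

89.6499 %


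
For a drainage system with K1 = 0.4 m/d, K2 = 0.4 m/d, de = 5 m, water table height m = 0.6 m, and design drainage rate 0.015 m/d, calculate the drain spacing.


S^2 = 8*K2*de*m/q + 4*K1*m^2/q
S^2 = 8*0.4*5*0.6/0.015 + 4*0.4*0.6^2/0.015
S = sqrt(678.4000)

26.0461 m


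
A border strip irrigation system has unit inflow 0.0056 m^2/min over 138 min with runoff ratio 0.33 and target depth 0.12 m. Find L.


L = q*t/((1+r)*Z)
L = 0.0056*138/((1+0.33)*0.12)
L = 0.7728/0.1596

4.8421 m


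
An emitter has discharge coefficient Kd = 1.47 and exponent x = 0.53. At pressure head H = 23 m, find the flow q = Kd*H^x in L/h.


q = Kd * H^x = 1.47 * 23^0.53 = 1.47 * 5.268849

7.7452 L/h


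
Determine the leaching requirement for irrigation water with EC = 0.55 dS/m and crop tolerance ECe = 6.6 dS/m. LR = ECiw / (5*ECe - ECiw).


LR = ECiw / (5*ECe - ECiw)
LR = 0.55 / (5*6.6 - 0.55)
LR = 0.55 / 32.4500

0.0169


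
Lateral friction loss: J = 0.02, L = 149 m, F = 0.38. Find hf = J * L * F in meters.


hf = J * L * F = 0.02 * 149 * 0.38 = 1.1324 m

1.1324 m


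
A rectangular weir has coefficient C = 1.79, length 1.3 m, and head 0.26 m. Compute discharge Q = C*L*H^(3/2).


Q = C * L * H^(3/2) = 1.79 * 1.3 * 0.26^1.5 = 1.79 * 1.3 * 0.132575

0.3085 m^3/s


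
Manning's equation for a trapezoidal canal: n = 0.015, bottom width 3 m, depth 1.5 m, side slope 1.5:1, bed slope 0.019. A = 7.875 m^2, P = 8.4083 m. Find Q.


R = A/P = 7.875/8.4083 = 0.936575
Q = (1/0.015) * 7.875 * 0.936575^(2/3) * 0.019^0.5

69.2731 m^3/s


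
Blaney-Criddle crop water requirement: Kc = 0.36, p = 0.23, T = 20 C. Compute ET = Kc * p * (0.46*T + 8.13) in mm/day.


ET = Kc * p * (0.46*T + 8.13)
ET = 0.36 * 0.23 * (0.46*20 + 8.13)
ET = 0.36 * 0.23 * 17.3300

1.4349 mm/day


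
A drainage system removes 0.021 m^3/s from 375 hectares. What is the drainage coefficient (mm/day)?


DC = Q * 86400 / (A * 10000) * 1000
DC = 0.021 * 86400 / (375 * 10000) * 1000
DC = 1814400.0000 / 3750000

0.4838 mm/day


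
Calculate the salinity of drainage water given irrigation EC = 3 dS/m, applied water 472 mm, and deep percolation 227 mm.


EC_dw = EC_iw * D_iw / D_dw
EC_dw = 3 * 472 / 227
EC_dw = 1416 / 227

6.2379 dS/m


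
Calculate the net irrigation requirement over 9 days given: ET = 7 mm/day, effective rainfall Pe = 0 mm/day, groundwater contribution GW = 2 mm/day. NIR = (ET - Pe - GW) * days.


Daily deficit = ET - Pe - GW = 7 - 0 - 2 = 5 mm/day
NIR = 5 * 9 = 45 mm

45.0000 mm


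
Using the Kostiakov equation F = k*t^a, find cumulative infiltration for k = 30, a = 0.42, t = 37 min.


F = k * t^a = 30 * 37^0.42
F = 30 * 4.556640

136.6992 mm


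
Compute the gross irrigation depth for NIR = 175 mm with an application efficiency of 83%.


Ea = 83% = 0.83
GID = NIR / Ea = 175 / 0.83 = 210.8434 mm

210.8434 mm


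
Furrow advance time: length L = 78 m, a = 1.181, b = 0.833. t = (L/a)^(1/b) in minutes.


t = (L/a)^(1/b)
t = (78/1.181)^(1/0.833)
t = 66.045724^(1/0.833)

152.9986 min


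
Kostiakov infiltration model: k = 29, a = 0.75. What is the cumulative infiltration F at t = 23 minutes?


F = k * t^a = 29 * 23^0.75
F = 29 * 10.502577

304.5747 mm


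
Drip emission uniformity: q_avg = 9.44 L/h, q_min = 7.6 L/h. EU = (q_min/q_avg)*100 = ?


EU = (q_min/q_avg)*100 = (7.6/9.44)*100 = 80.5085%

80.5085 %


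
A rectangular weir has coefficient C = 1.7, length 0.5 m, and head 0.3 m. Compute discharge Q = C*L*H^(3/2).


Q = C * L * H^(3/2) = 1.7 * 0.5 * 0.3^1.5 = 1.7 * 0.5 * 0.164317

0.1397 m^3/s


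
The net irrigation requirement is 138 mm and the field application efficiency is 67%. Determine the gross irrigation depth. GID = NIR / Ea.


Ea = 67% = 0.67
GID = NIR / Ea = 138 / 0.67 = 205.9701 mm

205.9701 mm


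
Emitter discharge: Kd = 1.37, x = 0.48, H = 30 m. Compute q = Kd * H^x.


q = Kd * H^x = 1.37 * 30^0.48 = 1.37 * 5.117033

7.0103 L/h


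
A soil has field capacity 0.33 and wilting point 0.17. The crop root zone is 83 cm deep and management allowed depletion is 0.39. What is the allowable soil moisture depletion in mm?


SMD = (FC - PWP) * d * MAD * 10
SMD = (0.33 - 0.17) * 83 * 0.39 * 10
SMD = 0.1600 * 83 * 0.39 * 10

51.7920 mm


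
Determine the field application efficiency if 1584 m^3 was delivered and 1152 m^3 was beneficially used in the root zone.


Ea = V_root / V_field * 100 = 1152 / 1584 * 100 = 72.7273%

72.7273 %


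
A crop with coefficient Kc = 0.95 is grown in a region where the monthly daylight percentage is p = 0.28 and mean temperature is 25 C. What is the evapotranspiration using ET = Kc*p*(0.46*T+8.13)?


ET = Kc * p * (0.46*T + 8.13)
ET = 0.95 * 0.28 * (0.46*25 + 8.13)
ET = 0.95 * 0.28 * 19.6300

5.2216 mm/day


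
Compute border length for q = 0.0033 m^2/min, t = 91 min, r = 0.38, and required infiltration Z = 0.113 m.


L = q*t/((1+r)*Z)
L = 0.0033*91/((1+0.38)*0.113)
L = 0.3003/0.15594

1.9257 m


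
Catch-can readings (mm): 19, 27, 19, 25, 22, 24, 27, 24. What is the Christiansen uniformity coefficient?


mean = 23.375000 mm
MAD = 2.531250 mm
CU = (1 - 2.531250/23.375000)*100

89.1711 %


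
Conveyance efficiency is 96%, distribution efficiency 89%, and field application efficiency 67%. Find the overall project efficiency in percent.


Ec = 0.96, Eb = 0.89, Ea = 0.67
E = 0.96 * 0.89 * 0.67 * 100 = 57.2448%

57.2448 %


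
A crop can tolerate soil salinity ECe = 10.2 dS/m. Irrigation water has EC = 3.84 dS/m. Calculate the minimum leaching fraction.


LR = ECiw / (5*ECe - ECiw)
LR = 3.84 / (5*10.2 - 3.84)
LR = 3.84 / 47.1600

0.0814


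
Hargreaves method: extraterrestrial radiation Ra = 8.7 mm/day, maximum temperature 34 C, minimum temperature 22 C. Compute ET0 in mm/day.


Tmean = (Tmax + Tmin)/2 = (34 + 22)/2 = 28.0
ET0 = 0.0023 * 8.7 * (28.0 + 17.8) * sqrt(34 - 22)
ET0 = 0.0023 * 8.7 * 45.8 * 3.464102

3.1747 mm/day


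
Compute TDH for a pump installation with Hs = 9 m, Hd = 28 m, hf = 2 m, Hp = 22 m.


TDH = Hs + Hd + hf + Hp = 9 + 28 + 2 + 22 = 61

61 m


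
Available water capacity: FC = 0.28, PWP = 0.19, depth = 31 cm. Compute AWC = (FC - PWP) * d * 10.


AWC = (FC - PWP) * d * 10
AWC = (0.28 - 0.19) * 31 * 10
AWC = 0.0900 * 31 * 10

27.9000 mm


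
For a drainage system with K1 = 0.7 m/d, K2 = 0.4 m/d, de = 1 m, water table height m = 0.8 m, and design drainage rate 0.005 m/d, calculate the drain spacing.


S^2 = 8*K2*de*m/q + 4*K1*m^2/q
S^2 = 8*0.4*1*0.8/0.005 + 4*0.7*0.8^2/0.005
S = sqrt(870.4000)

29.5025 m


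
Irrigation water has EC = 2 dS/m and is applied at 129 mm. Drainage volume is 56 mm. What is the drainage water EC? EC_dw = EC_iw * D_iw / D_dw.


EC_dw = EC_iw * D_iw / D_dw
EC_dw = 2 * 129 / 56
EC_dw = 258 / 56

4.6071 dS/m


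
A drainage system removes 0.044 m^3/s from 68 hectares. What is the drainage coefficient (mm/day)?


DC = Q * 86400 / (A * 10000) * 1000
DC = 0.044 * 86400 / (68 * 10000) * 1000
DC = 3801600.0000 / 680000

5.5906 mm/day


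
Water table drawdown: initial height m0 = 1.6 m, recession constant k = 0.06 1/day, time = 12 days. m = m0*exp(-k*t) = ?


m = m0 * exp(-k*t)
m = 1.6 * exp(-0.06 * 12)
m = 1.6 * exp(-0.7200)

0.7788 m


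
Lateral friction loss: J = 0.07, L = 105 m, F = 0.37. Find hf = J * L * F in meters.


hf = J * L * F = 0.07 * 105 * 0.37 = 2.7195 m

2.7195 m


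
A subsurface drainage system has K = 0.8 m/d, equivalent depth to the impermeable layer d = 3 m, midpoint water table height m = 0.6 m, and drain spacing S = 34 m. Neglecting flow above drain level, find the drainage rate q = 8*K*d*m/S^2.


q = 8*K*d*m/S^2
q = 8*0.8*3*0.6/34^2
q = 11.5200 / 1156

0.0100 m/d


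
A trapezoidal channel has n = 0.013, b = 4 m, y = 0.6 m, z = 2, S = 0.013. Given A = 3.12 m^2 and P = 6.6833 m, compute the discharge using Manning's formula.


R = A/P = 3.12/6.6833 = 0.466835
Q = (1/0.013) * 3.12 * 0.466835^(2/3) * 0.013^0.5

16.4674 m^3/s


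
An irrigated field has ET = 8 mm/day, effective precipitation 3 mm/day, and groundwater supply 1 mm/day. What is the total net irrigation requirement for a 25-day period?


Daily deficit = ET - Pe - GW = 8 - 3 - 1 = 4 mm/day
NIR = 4 * 25 = 100 mm

100.0000 mm


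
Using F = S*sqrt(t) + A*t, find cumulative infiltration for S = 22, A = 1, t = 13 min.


F = S*sqrt(t) + A*t
F = 22*sqrt(13) + 1*13
F = 22*3.605551 + 13

92.3221 mm


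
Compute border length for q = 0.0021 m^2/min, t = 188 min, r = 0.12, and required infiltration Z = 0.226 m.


L = q*t/((1+r)*Z)
L = 0.0021*188/((1+0.12)*0.226)
L = 0.3948/0.25312

1.5597 m


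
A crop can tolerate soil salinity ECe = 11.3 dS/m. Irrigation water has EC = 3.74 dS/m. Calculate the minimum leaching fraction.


LR = ECiw / (5*ECe - ECiw)
LR = 3.74 / (5*11.3 - 3.74)
LR = 3.74 / 52.7600

0.0709


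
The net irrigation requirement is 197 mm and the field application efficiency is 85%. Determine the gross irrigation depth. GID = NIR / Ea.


Ea = 85% = 0.85
GID = NIR / Ea = 197 / 0.85 = 231.7647 mm

231.7647 mm


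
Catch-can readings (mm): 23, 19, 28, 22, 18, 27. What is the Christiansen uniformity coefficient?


mean = 22.833333 mm
MAD = 3.166667 mm
CU = (1 - 3.166667/22.833333)*100

86.1314 %


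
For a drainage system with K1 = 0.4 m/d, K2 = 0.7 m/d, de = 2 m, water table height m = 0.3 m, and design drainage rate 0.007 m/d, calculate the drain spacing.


S^2 = 8*K2*de*m/q + 4*K1*m^2/q
S^2 = 8*0.7*2*0.3/0.007 + 4*0.4*0.3^2/0.007
S = sqrt(500.5714)

22.3735 m


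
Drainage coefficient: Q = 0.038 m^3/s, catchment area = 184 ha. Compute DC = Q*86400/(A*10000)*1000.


DC = Q * 86400 / (A * 10000) * 1000
DC = 0.038 * 86400 / (184 * 10000) * 1000
DC = 3283200.0000 / 1840000

1.7843 mm/day


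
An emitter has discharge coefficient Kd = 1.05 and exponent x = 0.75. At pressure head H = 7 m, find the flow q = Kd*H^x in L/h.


q = Kd * H^x = 1.05 * 7^0.75 = 1.05 * 4.303517

4.5187 L/h


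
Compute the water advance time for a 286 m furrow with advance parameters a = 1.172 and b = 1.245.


t = (L/a)^(1/b)
t = (286/1.172)^(1/1.245)
t = 244.027304^(1/1.245)

82.7220 min


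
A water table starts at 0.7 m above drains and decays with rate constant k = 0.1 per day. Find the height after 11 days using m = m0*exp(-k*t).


m = m0 * exp(-k*t)
m = 0.7 * exp(-0.1 * 11)
m = 0.7 * exp(-1.1000)

0.2330 m


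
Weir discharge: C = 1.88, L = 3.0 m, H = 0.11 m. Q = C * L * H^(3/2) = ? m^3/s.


Q = C * L * H^(3/2) = 1.88 * 3.0 * 0.11^1.5 = 1.88 * 3.0 * 0.036483

0.2058 m^3/s


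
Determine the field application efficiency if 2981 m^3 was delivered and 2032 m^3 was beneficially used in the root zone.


Ea = V_root / V_field * 100 = 2032 / 2981 * 100 = 68.1650%

68.1650 %


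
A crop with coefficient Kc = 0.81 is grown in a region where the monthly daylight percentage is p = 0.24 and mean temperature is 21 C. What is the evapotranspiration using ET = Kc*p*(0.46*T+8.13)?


ET = Kc * p * (0.46*T + 8.13)
ET = 0.81 * 0.24 * (0.46*21 + 8.13)
ET = 0.81 * 0.24 * 17.7900

3.4584 mm/day


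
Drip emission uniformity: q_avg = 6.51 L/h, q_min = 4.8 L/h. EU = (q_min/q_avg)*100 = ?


EU = (q_min/q_avg)*100 = (4.8/6.51)*100 = 73.7327%

73.7327 %


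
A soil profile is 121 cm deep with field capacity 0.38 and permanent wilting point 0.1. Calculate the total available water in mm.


AWC = (FC - PWP) * d * 10
AWC = (0.38 - 0.1) * 121 * 10
AWC = 0.2800 * 121 * 10

338.8000 mm


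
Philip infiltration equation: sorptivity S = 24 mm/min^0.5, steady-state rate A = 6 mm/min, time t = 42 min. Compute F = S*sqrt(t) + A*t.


F = S*sqrt(t) + A*t
F = 24*sqrt(42) + 6*42
F = 24*6.480741 + 252

407.5378 mm


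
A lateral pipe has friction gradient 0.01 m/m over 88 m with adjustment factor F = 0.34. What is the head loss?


hf = J * L * F = 0.01 * 88 * 0.34 = 0.2992 m

0.2992 m


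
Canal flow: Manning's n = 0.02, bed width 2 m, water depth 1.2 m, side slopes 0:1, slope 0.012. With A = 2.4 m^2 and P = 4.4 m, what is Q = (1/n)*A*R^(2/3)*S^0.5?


R = A/P = 2.4/4.4 = 0.545455
Q = (1/0.02) * 2.4 * 0.545455^(2/3) * 0.012^0.5

8.7756 m^3/s


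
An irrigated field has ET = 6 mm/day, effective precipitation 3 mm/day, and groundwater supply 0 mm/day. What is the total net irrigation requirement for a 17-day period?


Daily deficit = ET - Pe - GW = 6 - 3 - 0 = 3 mm/day
NIR = 3 * 17 = 51 mm

51.0000 mm


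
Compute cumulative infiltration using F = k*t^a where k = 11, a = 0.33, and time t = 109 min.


F = k * t^a = 11 * 109^0.33
F = 11 * 4.702738

51.7301 mm


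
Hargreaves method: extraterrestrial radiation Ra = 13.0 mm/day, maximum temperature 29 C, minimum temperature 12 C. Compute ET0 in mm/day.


Tmean = (Tmax + Tmin)/2 = (29 + 12)/2 = 20.5
ET0 = 0.0023 * 13.0 * (20.5 + 17.8) * sqrt(29 - 12)
ET0 = 0.0023 * 13.0 * 38.3 * 4.123106

4.7217 mm/day


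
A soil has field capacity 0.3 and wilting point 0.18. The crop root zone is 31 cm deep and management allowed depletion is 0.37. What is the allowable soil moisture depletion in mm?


SMD = (FC - PWP) * d * MAD * 10
SMD = (0.3 - 0.18) * 31 * 0.37 * 10
SMD = 0.1200 * 31 * 0.37 * 10

13.7640 mm


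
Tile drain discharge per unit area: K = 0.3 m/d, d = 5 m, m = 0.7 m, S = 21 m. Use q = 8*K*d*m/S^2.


q = 8*K*d*m/S^2
q = 8*0.3*5*0.7/21^2
q = 8.4000 / 441

0.0190 m/d


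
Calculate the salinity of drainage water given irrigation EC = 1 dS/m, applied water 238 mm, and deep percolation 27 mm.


EC_dw = EC_iw * D_iw / D_dw
EC_dw = 1 * 238 / 27
EC_dw = 238 / 27

8.8148 dS/m


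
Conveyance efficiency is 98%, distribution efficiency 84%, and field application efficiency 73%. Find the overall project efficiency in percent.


Ec = 0.98, Eb = 0.84, Ea = 0.73
E = 0.98 * 0.84 * 0.73 * 100 = 60.0936%

60.0936 %


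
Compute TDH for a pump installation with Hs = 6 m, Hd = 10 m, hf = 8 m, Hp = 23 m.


TDH = Hs + Hd + hf + Hp = 6 + 10 + 8 + 23 = 47

47 m


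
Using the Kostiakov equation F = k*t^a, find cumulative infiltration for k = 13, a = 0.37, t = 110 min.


F = k * t^a = 13 * 110^0.37
F = 13 * 5.692661

74.0046 mm


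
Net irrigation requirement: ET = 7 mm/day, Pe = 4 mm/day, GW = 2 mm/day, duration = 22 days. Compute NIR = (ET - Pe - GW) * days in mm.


Daily deficit = ET - Pe - GW = 7 - 4 - 2 = 1 mm/day
NIR = 1 * 22 = 22 mm

22.0000 mm


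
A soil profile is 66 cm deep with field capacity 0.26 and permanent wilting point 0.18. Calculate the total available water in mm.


AWC = (FC - PWP) * d * 10
AWC = (0.26 - 0.18) * 66 * 10
AWC = 0.0800 * 66 * 10

52.8000 mm


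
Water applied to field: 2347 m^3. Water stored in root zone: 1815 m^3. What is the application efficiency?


Ea = V_root / V_field * 100 = 1815 / 2347 * 100 = 77.3328%

77.3328 %


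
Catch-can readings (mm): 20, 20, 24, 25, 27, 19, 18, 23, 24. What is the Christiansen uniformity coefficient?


mean = 22.222222 mm
MAD = 2.641975 mm
CU = (1 - 2.641975/22.222222)*100

88.1111 %


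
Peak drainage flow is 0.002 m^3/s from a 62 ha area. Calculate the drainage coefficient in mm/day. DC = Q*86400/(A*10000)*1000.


DC = Q * 86400 / (A * 10000) * 1000
DC = 0.002 * 86400 / (62 * 10000) * 1000
DC = 172800.0000 / 620000

0.2787 mm/day


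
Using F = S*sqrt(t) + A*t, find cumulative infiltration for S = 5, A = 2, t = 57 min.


F = S*sqrt(t) + A*t
F = 5*sqrt(57) + 2*57
F = 5*7.549834 + 114

151.7492 mm


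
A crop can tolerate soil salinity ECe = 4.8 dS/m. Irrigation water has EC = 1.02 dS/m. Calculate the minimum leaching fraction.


LR = ECiw / (5*ECe - ECiw)
LR = 1.02 / (5*4.8 - 1.02)
LR = 1.02 / 22.9800

0.0444


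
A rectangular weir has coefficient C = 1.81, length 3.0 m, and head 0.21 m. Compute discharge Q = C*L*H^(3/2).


Q = C * L * H^(3/2) = 1.81 * 3.0 * 0.21^1.5 = 1.81 * 3.0 * 0.096234

0.5226 m^3/s


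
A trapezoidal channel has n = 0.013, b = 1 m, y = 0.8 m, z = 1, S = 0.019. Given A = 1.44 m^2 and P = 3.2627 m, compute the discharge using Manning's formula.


R = A/P = 1.44/3.2627 = 0.441352
Q = (1/0.013) * 1.44 * 0.441352^(2/3) * 0.019^0.5

8.8509 m^3/s


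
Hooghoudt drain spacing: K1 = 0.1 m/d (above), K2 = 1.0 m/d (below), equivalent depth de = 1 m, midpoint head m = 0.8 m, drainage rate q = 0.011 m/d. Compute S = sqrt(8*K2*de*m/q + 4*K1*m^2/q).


S^2 = 8*K2*de*m/q + 4*K1*m^2/q
S^2 = 8*1.0*1*0.8/0.011 + 4*0.1*0.8^2/0.011
S = sqrt(605.0909)

24.5986 m


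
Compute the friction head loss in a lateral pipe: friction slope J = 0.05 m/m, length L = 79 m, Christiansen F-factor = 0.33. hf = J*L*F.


hf = J * L * F = 0.05 * 79 * 0.33 = 1.3035 m

1.3035 m


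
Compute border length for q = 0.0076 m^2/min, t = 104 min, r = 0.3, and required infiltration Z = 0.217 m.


L = q*t/((1+r)*Z)
L = 0.0076*104/((1+0.3)*0.217)
L = 0.7904/0.2821

2.8018 m


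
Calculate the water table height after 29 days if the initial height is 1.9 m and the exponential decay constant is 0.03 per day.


m = m0 * exp(-k*t)
m = 1.9 * exp(-0.03 * 29)
m = 1.9 * exp(-0.8700)

0.7960 m


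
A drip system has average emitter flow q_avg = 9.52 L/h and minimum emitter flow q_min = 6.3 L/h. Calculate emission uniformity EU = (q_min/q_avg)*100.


EU = (q_min/q_avg)*100 = (6.3/9.52)*100 = 66.1765%

66.1765 %


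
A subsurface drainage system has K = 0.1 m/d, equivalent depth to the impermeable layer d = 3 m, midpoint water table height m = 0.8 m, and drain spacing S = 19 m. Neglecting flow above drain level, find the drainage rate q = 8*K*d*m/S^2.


q = 8*K*d*m/S^2
q = 8*0.1*3*0.8/19^2
q = 1.9200 / 361

0.0053 m/d


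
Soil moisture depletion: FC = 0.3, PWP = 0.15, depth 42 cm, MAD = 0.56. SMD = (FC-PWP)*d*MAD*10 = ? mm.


SMD = (FC - PWP) * d * MAD * 10
SMD = (0.3 - 0.15) * 42 * 0.56 * 10
SMD = 0.1500 * 42 * 0.56 * 10

35.2800 mm


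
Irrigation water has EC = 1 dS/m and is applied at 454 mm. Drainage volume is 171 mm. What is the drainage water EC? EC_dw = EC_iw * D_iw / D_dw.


EC_dw = EC_iw * D_iw / D_dw
EC_dw = 1 * 454 / 171
EC_dw = 454 / 171

2.6550 dS/m


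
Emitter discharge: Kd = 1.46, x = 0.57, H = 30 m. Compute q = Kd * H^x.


q = Kd * H^x = 1.46 * 30^0.57 = 1.46 * 6.949589

10.1464 L/h


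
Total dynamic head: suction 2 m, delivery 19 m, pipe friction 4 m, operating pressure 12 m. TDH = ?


TDH = Hs + Hd + hf + Hp = 2 + 19 + 4 + 12 = 37

37 m


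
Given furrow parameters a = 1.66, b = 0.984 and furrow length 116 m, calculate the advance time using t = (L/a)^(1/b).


t = (L/a)^(1/b)
t = (116/1.66)^(1/0.984)
t = 69.879518^(1/0.984)

74.8754 min


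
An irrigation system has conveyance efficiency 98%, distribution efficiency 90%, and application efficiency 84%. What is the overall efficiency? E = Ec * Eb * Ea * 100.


Ec = 0.98, Eb = 0.9, Ea = 0.84
E = 0.98 * 0.9 * 0.84 * 100 = 74.0880%

74.0880 %


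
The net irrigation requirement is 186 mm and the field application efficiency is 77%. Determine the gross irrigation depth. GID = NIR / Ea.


Ea = 77% = 0.77
GID = NIR / Ea = 186 / 0.77 = 241.5584 mm

241.5584 mm


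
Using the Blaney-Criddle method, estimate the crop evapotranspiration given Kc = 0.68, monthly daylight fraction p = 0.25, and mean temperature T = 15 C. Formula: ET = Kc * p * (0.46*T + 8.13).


ET = Kc * p * (0.46*T + 8.13)
ET = 0.68 * 0.25 * (0.46*15 + 8.13)
ET = 0.68 * 0.25 * 15.0300

2.5551 mm/day


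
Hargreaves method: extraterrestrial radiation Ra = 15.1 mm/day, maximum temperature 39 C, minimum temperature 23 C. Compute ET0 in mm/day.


Tmean = (Tmax + Tmin)/2 = (39 + 23)/2 = 31.0
ET0 = 0.0023 * 15.1 * (31.0 + 17.8) * sqrt(39 - 23)
ET0 = 0.0023 * 15.1 * 48.8 * 4.000000

6.7793 mm/day


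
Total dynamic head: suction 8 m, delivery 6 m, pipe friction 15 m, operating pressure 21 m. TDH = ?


TDH = Hs + Hd + hf + Hp = 8 + 6 + 15 + 21 = 50

50 m


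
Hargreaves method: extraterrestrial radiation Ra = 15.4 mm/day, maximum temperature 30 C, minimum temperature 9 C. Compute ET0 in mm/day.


Tmean = (Tmax + Tmin)/2 = (30 + 9)/2 = 19.5
ET0 = 0.0023 * 15.4 * (19.5 + 17.8) * sqrt(30 - 9)
ET0 = 0.0023 * 15.4 * 37.3 * 4.582576

6.0543 mm/day


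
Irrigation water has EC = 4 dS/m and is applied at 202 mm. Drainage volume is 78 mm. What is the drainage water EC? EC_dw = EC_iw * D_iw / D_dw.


EC_dw = EC_iw * D_iw / D_dw
EC_dw = 4 * 202 / 78
EC_dw = 808 / 78

10.3590 dS/m


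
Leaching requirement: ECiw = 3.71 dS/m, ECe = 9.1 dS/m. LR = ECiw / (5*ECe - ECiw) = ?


LR = ECiw / (5*ECe - ECiw)
LR = 3.71 / (5*9.1 - 3.71)
LR = 3.71 / 41.7900

0.0888


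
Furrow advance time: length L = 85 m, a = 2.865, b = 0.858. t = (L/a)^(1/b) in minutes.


t = (L/a)^(1/b)
t = (85/2.865)^(1/0.858)
t = 29.668412^(1/0.858)

51.9949 min


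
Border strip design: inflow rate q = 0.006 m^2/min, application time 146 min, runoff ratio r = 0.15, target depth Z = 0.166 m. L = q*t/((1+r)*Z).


L = q*t/((1+r)*Z)
L = 0.006*146/((1+0.15)*0.166)
L = 0.876/0.1909

4.5888 m


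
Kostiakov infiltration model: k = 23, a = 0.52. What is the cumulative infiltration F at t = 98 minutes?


F = k * t^a = 23 * 98^0.52
F = 23 * 10.850195

249.5545 mm


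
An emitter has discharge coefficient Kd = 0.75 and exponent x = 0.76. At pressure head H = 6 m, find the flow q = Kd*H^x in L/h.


q = Kd * H^x = 0.75 * 6^0.76 = 0.75 * 3.902968

2.9272 L/h


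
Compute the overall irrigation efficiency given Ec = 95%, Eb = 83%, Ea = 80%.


Ec = 0.95, Eb = 0.83, Ea = 0.8
E = 0.95 * 0.83 * 0.8 * 100 = 63.0800%

63.0800 %


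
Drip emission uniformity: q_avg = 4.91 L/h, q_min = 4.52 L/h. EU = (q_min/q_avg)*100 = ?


EU = (q_min/q_avg)*100 = (4.52/4.91)*100 = 92.0570%

92.0570 %


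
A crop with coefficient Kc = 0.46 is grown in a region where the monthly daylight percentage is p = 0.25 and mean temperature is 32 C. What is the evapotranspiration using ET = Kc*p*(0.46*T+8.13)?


ET = Kc * p * (0.46*T + 8.13)
ET = 0.46 * 0.25 * (0.46*32 + 8.13)
ET = 0.46 * 0.25 * 22.8500

2.6278 mm/day


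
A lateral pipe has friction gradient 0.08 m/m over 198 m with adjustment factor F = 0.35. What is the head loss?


hf = J * L * F = 0.08 * 198 * 0.35 = 5.5440 m

5.5440 m


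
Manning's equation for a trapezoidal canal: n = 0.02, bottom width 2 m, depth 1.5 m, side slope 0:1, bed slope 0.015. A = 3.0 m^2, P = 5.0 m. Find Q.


R = A/P = 3.0/5.0 = 0.600000
Q = (1/0.02) * 3.0 * 0.600000^(2/3) * 0.015^0.5

13.0689 m^3/s


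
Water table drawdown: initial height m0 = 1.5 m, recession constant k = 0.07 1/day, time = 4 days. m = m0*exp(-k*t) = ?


m = m0 * exp(-k*t)
m = 1.5 * exp(-0.07 * 4)
m = 1.5 * exp(-0.2800)

1.1337 m


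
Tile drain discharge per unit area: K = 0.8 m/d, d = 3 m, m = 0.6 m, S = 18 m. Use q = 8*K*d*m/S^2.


q = 8*K*d*m/S^2
q = 8*0.8*3*0.6/18^2
q = 11.5200 / 324

0.0356 m/d


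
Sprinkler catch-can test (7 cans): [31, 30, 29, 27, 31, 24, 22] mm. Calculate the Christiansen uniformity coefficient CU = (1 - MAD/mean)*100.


mean = 27.714286 mm
MAD = 2.897959 mm
CU = (1 - 2.897959/27.714286)*100

89.5434 %


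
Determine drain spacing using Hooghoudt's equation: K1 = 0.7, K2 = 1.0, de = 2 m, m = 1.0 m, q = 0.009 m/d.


S^2 = 8*K2*de*m/q + 4*K1*m^2/q
S^2 = 8*1.0*2*1.0/0.009 + 4*0.7*1.0^2/0.009
S = sqrt(2088.8889)

45.7044 m


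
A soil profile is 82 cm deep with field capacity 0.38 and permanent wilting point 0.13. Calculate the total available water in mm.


AWC = (FC - PWP) * d * 10
AWC = (0.38 - 0.13) * 82 * 10
AWC = 0.2500 * 82 * 10

205.0000 mm


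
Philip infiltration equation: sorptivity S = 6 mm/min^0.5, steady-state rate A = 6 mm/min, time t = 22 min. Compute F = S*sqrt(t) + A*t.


F = S*sqrt(t) + A*t
F = 6*sqrt(22) + 6*22
F = 6*4.690416 + 132

160.1425 mm


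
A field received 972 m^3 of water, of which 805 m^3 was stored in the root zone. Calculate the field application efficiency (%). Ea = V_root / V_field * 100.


Ea = V_root / V_field * 100 = 805 / 972 * 100 = 82.8189%

82.8189 %


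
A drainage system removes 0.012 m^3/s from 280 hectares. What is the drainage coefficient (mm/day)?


DC = Q * 86400 / (A * 10000) * 1000
DC = 0.012 * 86400 / (280 * 10000) * 1000
DC = 1036800.0000 / 2800000

0.3703 mm/day


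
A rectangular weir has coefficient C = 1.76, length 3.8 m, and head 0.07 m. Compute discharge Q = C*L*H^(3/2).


Q = C * L * H^(3/2) = 1.76 * 3.8 * 0.07^1.5 = 1.76 * 3.8 * 0.018520

0.1239 m^3/s


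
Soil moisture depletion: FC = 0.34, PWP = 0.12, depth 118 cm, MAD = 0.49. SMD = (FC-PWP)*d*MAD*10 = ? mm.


SMD = (FC - PWP) * d * MAD * 10
SMD = (0.34 - 0.12) * 118 * 0.49 * 10
SMD = 0.2200 * 118 * 0.49 * 10

127.2040 mm


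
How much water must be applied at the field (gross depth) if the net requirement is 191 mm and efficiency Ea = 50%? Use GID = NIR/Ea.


Ea = 50% = 0.5
GID = NIR / Ea = 191 / 0.5 = 382.0000 mm

382.0000 mm


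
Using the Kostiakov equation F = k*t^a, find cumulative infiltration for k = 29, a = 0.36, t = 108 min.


F = k * t^a = 29 * 108^0.36
F = 29 * 5.395511

156.4698 mm


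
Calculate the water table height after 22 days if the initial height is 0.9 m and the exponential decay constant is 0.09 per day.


m = m0 * exp(-k*t)
m = 0.9 * exp(-0.09 * 22)
m = 0.9 * exp(-1.9800)

0.1243 m


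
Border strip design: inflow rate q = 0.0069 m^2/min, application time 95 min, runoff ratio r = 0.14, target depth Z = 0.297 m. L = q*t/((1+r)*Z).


L = q*t/((1+r)*Z)
L = 0.0069*95/((1+0.14)*0.297)
L = 0.6555/0.33858

1.9360 m


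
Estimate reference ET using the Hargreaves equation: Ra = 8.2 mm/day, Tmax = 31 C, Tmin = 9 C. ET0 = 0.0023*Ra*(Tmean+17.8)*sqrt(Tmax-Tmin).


Tmean = (Tmax + Tmin)/2 = (31 + 9)/2 = 20.0
ET0 = 0.0023 * 8.2 * (20.0 + 17.8) * sqrt(31 - 9)
ET0 = 0.0023 * 8.2 * 37.8 * 4.690416

3.3438 mm/day


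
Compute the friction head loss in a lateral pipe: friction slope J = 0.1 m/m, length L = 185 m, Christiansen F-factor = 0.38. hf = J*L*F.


hf = J * L * F = 0.1 * 185 * 0.38 = 7.0300 m

7.0300 m


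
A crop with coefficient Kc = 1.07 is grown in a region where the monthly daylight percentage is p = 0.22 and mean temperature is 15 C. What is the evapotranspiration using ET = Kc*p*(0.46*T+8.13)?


ET = Kc * p * (0.46*T + 8.13)
ET = 1.07 * 0.22 * (0.46*15 + 8.13)
ET = 1.07 * 0.22 * 15.0300

3.5381 mm/day
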